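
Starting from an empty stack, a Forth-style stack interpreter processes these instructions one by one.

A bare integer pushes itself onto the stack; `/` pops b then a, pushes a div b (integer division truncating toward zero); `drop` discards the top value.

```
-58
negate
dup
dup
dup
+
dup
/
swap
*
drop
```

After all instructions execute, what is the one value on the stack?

58

-58    -> [-58]
negate -> [58]
dup    -> [58, 58]
dup    -> [58, 58, 58]
dup    -> [58, 58, 58, 58]
+      -> [58, 58, 116]
dup    -> [58, 58, 116, 116]
/      -> [58, 58, 1]
swap   -> [58, 1, 58]
*      -> [58, 58]
drop   -> [58]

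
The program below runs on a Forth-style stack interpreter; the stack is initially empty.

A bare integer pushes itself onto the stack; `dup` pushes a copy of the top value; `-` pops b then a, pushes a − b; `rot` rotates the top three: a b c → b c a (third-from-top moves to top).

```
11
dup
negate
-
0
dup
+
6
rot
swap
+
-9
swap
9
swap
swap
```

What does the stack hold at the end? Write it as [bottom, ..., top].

11     : [11]
dup    : [11, 11]
negate : [11, -11]
-      : [22]
0      : [22, 0]
dup    : [22, 0, 0]
+      : [22, 0]
6      : [22, 0, 6]
rot    : [0, 6, 22]
swap   : [0, 22, 6]
+      : [0, 28]
-9     : [0, 28, -9]
swap   : [0, -9, 28]
9      : [0, -9, 28, 9]
swap   : [0, -9, 9, 28]
swap   : [0, -9, 28, 9]

[0, -9, 28, 9]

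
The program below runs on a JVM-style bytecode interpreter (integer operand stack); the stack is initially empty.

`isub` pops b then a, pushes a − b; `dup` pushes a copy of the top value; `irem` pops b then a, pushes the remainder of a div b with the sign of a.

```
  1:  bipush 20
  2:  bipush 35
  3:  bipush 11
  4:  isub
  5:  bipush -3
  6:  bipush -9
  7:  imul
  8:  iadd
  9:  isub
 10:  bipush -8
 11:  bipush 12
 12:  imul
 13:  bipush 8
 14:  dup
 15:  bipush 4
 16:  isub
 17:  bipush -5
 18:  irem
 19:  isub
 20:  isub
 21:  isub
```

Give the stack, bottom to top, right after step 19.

bipush 20 -> 20
bipush 35 -> 20 35
bipush 11 -> 20 35 11
isub      -> 20 24
bipush -3 -> 20 24 -3
bipush -9 -> 20 24 -3 -9
imul      -> 20 24 27
iadd      -> 20 51
isub      -> -31
bipush -8 -> -31 -8
bipush 12 -> -31 -8 12
imul      -> -31 -96
bipush 8  -> -31 -96 8
dup       -> -31 -96 8 8
bipush 4  -> -31 -96 8 8 4
isub      -> -31 -96 8 4
bipush -5 -> -31 -96 8 4 -5
irem      -> -31 -96 8 4
isub      -> -31 -96 4

[-31, -96, 4]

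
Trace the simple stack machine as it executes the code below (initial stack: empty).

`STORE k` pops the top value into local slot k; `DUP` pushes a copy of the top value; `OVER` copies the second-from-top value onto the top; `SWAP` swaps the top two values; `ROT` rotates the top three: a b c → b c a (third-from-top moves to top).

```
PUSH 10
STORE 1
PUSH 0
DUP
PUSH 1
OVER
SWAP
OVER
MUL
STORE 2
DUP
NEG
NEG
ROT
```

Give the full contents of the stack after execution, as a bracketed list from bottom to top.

PUSH 10 → [10]
STORE 1 → []
PUSH 0  → [0]
DUP     → [0, 0]
PUSH 1  → [0, 0, 1]
OVER    → [0, 0, 1, 0]
SWAP    → [0, 0, 0, 1]
OVER    → [0, 0, 0, 1, 0]
MUL     → [0, 0, 0, 0]
STORE 2 → [0, 0, 0]
DUP     → [0, 0, 0, 0]
NEG     → [0, 0, 0, 0]
NEG     → [0, 0, 0, 0]
ROT     → [0, 0, 0, 0]

[0, 0, 0, 0]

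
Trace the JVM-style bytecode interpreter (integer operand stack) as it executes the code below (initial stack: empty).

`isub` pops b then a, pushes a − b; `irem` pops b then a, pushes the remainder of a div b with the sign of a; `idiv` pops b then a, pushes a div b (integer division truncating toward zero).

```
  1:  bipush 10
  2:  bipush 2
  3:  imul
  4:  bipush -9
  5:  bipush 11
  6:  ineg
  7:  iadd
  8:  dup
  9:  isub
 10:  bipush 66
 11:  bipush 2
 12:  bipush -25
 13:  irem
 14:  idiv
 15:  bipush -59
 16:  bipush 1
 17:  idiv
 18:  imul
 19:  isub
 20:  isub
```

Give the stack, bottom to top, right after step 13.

[20, 0, 66, 2]

bipush 10  : [10]
bipush 2   : [10, 2]
imul       : [20]
bipush -9  : [20, -9]
bipush 11  : [20, -9, 11]
ineg       : [20, -9, -11]
iadd       : [20, -20]
dup        : [20, -20, -20]
isub       : [20, 0]
bipush 66  : [20, 0, 66]
bipush 2   : [20, 0, 66, 2]
bipush -25 : [20, 0, 66, 2, -25]
irem       : [20, 0, 66, 2]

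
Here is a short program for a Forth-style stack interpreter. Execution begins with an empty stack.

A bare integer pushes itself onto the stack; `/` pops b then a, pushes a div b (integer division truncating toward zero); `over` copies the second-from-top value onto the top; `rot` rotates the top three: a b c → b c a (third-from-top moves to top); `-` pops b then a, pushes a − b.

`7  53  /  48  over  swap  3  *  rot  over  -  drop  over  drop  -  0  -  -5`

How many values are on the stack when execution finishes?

2

7    → 7
53   → 7 53
/    → 0
48   → 0 48
over → 0 48 0
swap → 0 0 48
3    → 0 0 48 3
*    → 0 0 144
rot  → 0 144 0
over → 0 144 0 144
-    → 0 144 -144
drop → 0 144
over → 0 144 0
drop → 0 144
-    → -144
0    → -144 0
-    → -144
-5   → -144 -5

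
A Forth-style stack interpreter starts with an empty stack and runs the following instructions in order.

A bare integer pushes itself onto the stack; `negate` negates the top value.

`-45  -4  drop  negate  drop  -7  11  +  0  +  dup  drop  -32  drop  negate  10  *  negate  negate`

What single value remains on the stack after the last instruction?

-45    -> -45
-4     -> -45 -4
drop   -> -45
negate -> 45
drop   -> (empty)
-7     -> -7
11     -> -7 11
+      -> 4
0      -> 4 0
+      -> 4
dup    -> 4 4
drop   -> 4
-32    -> 4 -32
drop   -> 4
negate -> -4
10     -> -4 10
*      -> -40
negate -> 40
negate -> -40

-40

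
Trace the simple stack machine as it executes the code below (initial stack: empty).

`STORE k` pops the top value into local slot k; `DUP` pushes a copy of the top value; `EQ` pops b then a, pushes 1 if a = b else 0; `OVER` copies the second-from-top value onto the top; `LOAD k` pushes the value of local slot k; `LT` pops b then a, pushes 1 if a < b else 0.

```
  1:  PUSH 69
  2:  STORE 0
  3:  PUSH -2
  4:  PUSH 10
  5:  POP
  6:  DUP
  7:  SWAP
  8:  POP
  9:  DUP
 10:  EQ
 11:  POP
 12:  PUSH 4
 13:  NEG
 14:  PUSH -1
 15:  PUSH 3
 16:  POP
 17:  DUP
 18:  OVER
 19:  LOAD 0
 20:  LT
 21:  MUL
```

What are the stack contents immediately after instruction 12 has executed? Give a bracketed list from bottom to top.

PUSH 69  69
STORE 0  (empty)
PUSH -2  -2
PUSH 10  -2 10
POP      -2
DUP      -2 -2
SWAP     -2 -2
POP      -2
DUP      -2 -2
EQ       1
POP      (empty)
PUSH 4   4

[4]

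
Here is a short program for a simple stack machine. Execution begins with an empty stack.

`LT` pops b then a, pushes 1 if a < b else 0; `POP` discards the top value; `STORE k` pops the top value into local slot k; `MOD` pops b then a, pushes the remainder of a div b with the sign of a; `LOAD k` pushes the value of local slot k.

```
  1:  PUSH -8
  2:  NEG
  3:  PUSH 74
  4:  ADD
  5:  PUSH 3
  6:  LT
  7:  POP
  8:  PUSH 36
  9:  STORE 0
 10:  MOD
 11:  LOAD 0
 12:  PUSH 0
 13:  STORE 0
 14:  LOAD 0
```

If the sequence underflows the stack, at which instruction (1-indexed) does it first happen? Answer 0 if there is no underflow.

10

PUSH -8 : [-8]
NEG     : [8]
PUSH 74 : [8, 74]
ADD     : [82]
PUSH 3  : [82, 3]
LT      : [0]
POP     : []
PUSH 36 : [36]
STORE 0 : []
MOD  — needs 2 operands, stack has 0 → underflow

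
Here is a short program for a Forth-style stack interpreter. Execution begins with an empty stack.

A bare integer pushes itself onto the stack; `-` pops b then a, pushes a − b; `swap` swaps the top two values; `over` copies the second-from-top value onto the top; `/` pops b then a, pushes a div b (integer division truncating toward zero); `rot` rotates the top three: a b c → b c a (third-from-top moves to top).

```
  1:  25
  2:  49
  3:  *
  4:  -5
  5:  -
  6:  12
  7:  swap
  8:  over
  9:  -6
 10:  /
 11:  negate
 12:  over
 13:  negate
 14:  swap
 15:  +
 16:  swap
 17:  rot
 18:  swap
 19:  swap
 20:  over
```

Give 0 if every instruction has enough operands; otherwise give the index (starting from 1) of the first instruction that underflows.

25     -> 25
49     -> 25 49
*      -> 1225
-5     -> 1225 -5
-      -> 1230
12     -> 1230 12
swap   -> 12 1230
over   -> 12 1230 12
-6     -> 12 1230 12 -6
/      -> 12 1230 -2
negate -> 12 1230 2
over   -> 12 1230 2 1230
negate -> 12 1230 2 -1230
swap   -> 12 1230 -1230 2
+      -> 12 1230 -1228
swap   -> 12 -1228 1230
rot    -> -1228 1230 12
swap   -> -1228 12 1230
swap   -> -1228 1230 12
over   -> -1228 1230 12 1230

0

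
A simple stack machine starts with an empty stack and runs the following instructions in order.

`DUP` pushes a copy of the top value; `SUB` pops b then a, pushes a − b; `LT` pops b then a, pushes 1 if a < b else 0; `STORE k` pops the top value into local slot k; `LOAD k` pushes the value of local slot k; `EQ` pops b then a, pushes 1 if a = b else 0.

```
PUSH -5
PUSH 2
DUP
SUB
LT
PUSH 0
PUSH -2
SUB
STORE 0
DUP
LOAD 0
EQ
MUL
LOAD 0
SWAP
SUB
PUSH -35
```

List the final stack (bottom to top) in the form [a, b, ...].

[2, -35]

PUSH -5   [-5]
PUSH 2    [-5, 2]
DUP       [-5, 2, 2]
SUB       [-5, 0]
LT        [1]
PUSH 0    [1, 0]
PUSH -2   [1, 0, -2]
SUB       [1, 2]
STORE 0   [1]
DUP       [1, 1]
LOAD 0    [1, 1, 2]
EQ        [1, 0]
MUL       [0]
LOAD 0    [0, 2]
SWAP      [2, 0]
SUB       [2]
PUSH -35  [2, -35]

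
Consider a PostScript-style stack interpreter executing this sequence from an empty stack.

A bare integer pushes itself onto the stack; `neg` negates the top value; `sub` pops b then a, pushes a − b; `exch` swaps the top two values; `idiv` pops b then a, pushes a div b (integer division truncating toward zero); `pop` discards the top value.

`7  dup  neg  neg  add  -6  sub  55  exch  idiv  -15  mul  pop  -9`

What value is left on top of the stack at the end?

-9

7     7
dup   7 7
neg   7 -7
neg   7 7
add   14
-6    14 -6
sub   20
55    20 55
exch  55 20
idiv  2
-15   2 -15
mul   -30
pop   (empty)
-9    -9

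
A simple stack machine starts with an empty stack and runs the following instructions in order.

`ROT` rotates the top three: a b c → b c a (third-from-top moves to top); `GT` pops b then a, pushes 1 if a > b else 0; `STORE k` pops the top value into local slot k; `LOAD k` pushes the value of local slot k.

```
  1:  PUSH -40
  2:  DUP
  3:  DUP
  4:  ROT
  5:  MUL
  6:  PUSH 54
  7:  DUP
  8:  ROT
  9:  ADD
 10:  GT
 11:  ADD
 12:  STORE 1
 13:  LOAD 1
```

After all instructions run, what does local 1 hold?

-40

PUSH -40 -> -40
DUP      -> -40 -40
DUP      -> -40 -40 -40
ROT      -> -40 -40 -40
MUL      -> -40 1600
PUSH 54  -> -40 1600 54
DUP      -> -40 1600 54 54
ROT      -> -40 54 54 1600
ADD      -> -40 54 1654
GT       -> -40 0
ADD      -> -40
STORE 1  -> (empty)
LOAD 1   -> -40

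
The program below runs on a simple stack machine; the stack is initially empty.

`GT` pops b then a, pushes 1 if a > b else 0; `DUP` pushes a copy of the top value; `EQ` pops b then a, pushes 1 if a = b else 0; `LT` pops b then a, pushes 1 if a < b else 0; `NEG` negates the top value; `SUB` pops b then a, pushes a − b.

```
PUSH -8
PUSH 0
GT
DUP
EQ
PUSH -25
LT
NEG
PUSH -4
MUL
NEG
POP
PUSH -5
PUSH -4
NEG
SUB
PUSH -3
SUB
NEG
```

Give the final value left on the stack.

6

PUSH -8  → [-8]
PUSH 0   → [-8, 0]
GT       → [0]
DUP      → [0, 0]
EQ       → [1]
PUSH -25 → [1, -25]
LT       → [0]
NEG      → [0]
PUSH -4  → [0, -4]
MUL      → [0]
NEG      → [0]
POP      → []
PUSH -5  → [-5]
PUSH -4  → [-5, -4]
NEG      → [-5, 4]
SUB      → [-9]
PUSH -3  → [-9, -3]
SUB      → [-6]
NEG      → [6]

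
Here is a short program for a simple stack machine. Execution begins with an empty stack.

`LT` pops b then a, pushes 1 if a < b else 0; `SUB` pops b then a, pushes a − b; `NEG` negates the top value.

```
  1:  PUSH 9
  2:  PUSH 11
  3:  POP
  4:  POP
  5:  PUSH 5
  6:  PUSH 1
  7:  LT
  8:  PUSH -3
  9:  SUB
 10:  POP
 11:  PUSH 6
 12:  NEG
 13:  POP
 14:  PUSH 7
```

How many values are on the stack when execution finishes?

PUSH 9  -> 9
PUSH 11 -> 9 11
POP     -> 9
POP     -> (empty)
PUSH 5  -> 5
PUSH 1  -> 5 1
LT      -> 0
PUSH -3 -> 0 -3
SUB     -> 3
POP     -> (empty)
PUSH 6  -> 6
NEG     -> -6
POP     -> (empty)
PUSH 7  -> 7

1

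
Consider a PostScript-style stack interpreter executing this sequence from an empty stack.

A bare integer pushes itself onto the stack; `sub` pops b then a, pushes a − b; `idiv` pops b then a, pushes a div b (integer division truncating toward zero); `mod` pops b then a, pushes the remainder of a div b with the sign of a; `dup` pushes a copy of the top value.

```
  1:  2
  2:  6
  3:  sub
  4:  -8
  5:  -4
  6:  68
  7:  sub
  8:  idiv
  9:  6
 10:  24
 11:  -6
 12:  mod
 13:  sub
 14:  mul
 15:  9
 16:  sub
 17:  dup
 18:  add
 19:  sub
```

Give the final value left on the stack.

14

2     2
6     2 6
sub   -4
-8    -4 -8
-4    -4 -8 -4
68    -4 -8 -4 68
sub   -4 -8 -72
idiv  -4 0
6     -4 0 6
24    -4 0 6 24
-6    -4 0 6 24 -6
mod   -4 0 6 0
sub   -4 0 6
mul   -4 0
9     -4 0 9
sub   -4 -9
dup   -4 -9 -9
add   -4 -18
sub   14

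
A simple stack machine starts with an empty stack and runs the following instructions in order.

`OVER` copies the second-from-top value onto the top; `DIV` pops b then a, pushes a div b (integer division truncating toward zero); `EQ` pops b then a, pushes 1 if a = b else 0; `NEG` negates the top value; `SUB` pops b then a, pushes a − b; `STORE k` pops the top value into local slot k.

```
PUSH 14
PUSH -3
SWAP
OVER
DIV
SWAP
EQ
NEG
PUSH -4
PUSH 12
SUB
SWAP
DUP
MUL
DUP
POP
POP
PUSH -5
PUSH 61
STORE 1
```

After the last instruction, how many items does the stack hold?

2

PUSH 14 → 14
PUSH -3 → 14 -3
SWAP    → -3 14
OVER    → -3 14 -3
DIV     → -3 -4
SWAP    → -4 -3
EQ      → 0
NEG     → 0
PUSH -4 → 0 -4
PUSH 12 → 0 -4 12
SUB     → 0 -16
SWAP    → -16 0
DUP     → -16 0 0
MUL     → -16 0
DUP     → -16 0 0
POP     → -16 0
POP     → -16
PUSH -5 → -16 -5
PUSH 61 → -16 -5 61
STORE 1 → -16 -5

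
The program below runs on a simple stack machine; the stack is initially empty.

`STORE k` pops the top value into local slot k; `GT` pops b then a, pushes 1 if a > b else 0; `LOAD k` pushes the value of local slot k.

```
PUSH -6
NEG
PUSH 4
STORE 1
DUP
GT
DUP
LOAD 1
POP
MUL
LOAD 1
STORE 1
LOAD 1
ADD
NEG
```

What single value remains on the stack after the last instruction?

-4

PUSH -6  [-6]
NEG      [6]
PUSH 4   [6, 4]
STORE 1  [6]
DUP      [6, 6]
GT       [0]
DUP      [0, 0]
LOAD 1   [0, 0, 4]
POP      [0, 0]
MUL      [0]
LOAD 1   [0, 4]
STORE 1  [0]
LOAD 1   [0, 4]
ADD      [4]
NEG      [-4]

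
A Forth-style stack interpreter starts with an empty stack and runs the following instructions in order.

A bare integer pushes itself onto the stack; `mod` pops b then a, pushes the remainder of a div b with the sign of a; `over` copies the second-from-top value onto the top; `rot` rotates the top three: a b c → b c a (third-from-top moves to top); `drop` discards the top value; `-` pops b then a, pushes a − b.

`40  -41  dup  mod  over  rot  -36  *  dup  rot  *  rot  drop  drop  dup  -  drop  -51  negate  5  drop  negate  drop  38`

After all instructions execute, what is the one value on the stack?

40     → 40
-41    → 40 -41
dup    → 40 -41 -41
mod    → 40 0
over   → 40 0 40
rot    → 0 40 40
-36    → 0 40 40 -36
*      → 0 40 -1440
dup    → 0 40 -1440 -1440
rot    → 0 -1440 -1440 40
*      → 0 -1440 -57600
rot    → -1440 -57600 0
drop   → -1440 -57600
drop   → -1440
dup    → -1440 -1440
-      → 0
drop   → (empty)
-51    → -51
negate → 51
5      → 51 5
drop   → 51
negate → -51
drop   → (empty)
38     → 38

38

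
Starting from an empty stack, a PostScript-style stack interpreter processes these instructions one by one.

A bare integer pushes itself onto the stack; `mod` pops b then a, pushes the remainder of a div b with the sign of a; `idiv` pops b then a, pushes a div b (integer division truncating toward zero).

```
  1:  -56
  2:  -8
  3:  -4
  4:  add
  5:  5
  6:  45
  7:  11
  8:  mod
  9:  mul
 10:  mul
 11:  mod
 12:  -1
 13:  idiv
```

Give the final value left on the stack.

56

-56  → [-56]
-8   → [-56, -8]
-4   → [-56, -8, -4]
add  → [-56, -12]
5    → [-56, -12, 5]
45   → [-56, -12, 5, 45]
11   → [-56, -12, 5, 45, 11]
mod  → [-56, -12, 5, 1]
mul  → [-56, -12, 5]
mul  → [-56, -60]
mod  → [-56]
-1   → [-56, -1]
idiv → [56]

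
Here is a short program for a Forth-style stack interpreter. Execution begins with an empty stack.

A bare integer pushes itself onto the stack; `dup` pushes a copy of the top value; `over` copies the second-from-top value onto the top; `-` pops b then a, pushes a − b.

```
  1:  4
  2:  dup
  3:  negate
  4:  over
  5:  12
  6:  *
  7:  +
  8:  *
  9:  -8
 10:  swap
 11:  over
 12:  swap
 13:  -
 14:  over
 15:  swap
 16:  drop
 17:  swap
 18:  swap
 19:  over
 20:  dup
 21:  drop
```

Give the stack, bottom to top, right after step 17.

4      : 4
dup    : 4 4
negate : 4 -4
over   : 4 -4 4
12     : 4 -4 4 12
*      : 4 -4 48
+      : 4 44
*      : 176
-8     : 176 -8
swap   : -8 176
over   : -8 176 -8
swap   : -8 -8 176
-      : -8 -184
over   : -8 -184 -8
swap   : -8 -8 -184
drop   : -8 -8
swap   : -8 -8

[-8, -8]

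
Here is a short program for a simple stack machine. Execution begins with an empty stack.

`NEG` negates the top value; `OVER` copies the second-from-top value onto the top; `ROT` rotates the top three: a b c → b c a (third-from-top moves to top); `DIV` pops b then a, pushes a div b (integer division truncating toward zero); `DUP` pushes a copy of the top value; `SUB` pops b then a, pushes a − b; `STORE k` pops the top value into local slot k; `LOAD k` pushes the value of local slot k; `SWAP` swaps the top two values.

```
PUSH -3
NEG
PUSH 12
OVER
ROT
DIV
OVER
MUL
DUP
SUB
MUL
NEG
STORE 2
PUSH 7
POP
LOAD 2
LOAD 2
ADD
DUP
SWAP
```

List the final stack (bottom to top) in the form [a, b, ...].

[0, 0]

PUSH -3 -> [-3]
NEG     -> [3]
PUSH 12 -> [3, 12]
OVER    -> [3, 12, 3]
ROT     -> [12, 3, 3]
DIV     -> [12, 1]
OVER    -> [12, 1, 12]
MUL     -> [12, 12]
DUP     -> [12, 12, 12]
SUB     -> [12, 0]
MUL     -> [0]
NEG     -> [0]
STORE 2 -> []
PUSH 7  -> [7]
POP     -> []
LOAD 2  -> [0]
LOAD 2  -> [0, 0]
ADD     -> [0]
DUP     -> [0, 0]
SWAP    -> [0, 0]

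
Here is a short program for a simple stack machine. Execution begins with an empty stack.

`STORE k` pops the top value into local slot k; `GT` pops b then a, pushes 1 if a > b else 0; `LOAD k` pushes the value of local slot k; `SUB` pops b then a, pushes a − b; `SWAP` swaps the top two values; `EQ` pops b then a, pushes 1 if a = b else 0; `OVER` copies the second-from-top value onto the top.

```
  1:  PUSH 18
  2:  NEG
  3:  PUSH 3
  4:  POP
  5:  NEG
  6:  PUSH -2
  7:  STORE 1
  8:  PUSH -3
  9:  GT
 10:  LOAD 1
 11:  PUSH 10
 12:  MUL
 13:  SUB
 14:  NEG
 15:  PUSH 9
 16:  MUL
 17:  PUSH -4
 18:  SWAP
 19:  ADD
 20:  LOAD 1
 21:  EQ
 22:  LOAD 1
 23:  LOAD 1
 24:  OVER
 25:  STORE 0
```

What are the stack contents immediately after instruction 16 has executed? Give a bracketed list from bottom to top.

PUSH 18 -> [18]
NEG     -> [-18]
PUSH 3  -> [-18, 3]
POP     -> [-18]
NEG     -> [18]
PUSH -2 -> [18, -2]
STORE 1 -> [18]
PUSH -3 -> [18, -3]
GT      -> [1]
LOAD 1  -> [1, -2]
PUSH 10 -> [1, -2, 10]
MUL     -> [1, -20]
SUB     -> [21]
NEG     -> [-21]
PUSH 9  -> [-21, 9]
MUL     -> [-189]

[-189]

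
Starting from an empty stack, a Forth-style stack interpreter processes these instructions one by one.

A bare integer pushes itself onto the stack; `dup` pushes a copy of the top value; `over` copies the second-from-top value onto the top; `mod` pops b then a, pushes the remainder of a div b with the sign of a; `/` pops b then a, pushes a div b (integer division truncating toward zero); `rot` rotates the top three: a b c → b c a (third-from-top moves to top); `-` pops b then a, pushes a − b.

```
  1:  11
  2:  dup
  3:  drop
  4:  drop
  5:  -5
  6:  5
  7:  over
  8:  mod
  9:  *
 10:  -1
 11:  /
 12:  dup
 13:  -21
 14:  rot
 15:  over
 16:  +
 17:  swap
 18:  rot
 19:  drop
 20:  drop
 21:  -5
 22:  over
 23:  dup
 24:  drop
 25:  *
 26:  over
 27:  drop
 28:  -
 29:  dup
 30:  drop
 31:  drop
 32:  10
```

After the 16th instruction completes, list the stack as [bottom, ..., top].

11   → [11]
dup  → [11, 11]
drop → [11]
drop → []
-5   → [-5]
5    → [-5, 5]
over → [-5, 5, -5]
mod  → [-5, 0]
*    → [0]
-1   → [0, -1]
/    → [0]
dup  → [0, 0]
-21  → [0, 0, -21]
rot  → [0, -21, 0]
over → [0, -21, 0, -21]
+    → [0, -21, -21]

[0, -21, -21]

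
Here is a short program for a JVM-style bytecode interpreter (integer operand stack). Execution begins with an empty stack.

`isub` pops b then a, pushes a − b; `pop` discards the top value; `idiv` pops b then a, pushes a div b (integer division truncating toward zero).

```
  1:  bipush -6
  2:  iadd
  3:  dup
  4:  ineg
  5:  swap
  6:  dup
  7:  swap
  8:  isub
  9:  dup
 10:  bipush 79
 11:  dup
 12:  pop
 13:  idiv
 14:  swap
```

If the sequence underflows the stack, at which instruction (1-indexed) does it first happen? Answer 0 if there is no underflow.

2

bipush -6 : [-6]
iadd  — needs 2 operands, stack has 1 → underflow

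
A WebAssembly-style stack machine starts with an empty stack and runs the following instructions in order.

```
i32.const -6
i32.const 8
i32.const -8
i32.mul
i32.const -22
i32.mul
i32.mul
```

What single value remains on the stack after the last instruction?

i32.const -6  -> -6
i32.const 8   -> -6 8
i32.const -8  -> -6 8 -8
i32.mul       -> -6 -64
i32.const -22 -> -6 -64 -22
i32.mul       -> -6 1408
i32.mul       -> -8448

-8448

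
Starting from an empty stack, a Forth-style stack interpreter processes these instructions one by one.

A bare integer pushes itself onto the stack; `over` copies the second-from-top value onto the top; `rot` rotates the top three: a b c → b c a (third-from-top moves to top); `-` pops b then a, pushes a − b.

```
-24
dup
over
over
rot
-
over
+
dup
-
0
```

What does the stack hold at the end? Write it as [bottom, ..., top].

-24  -> [-24]
dup  -> [-24, -24]
over -> [-24, -24, -24]
over -> [-24, -24, -24, -24]
rot  -> [-24, -24, -24, -24]
-    -> [-24, -24, 0]
over -> [-24, -24, 0, -24]
+    -> [-24, -24, -24]
dup  -> [-24, -24, -24, -24]
-    -> [-24, -24, 0]
0    -> [-24, -24, 0, 0]

[-24, -24, 0, 0]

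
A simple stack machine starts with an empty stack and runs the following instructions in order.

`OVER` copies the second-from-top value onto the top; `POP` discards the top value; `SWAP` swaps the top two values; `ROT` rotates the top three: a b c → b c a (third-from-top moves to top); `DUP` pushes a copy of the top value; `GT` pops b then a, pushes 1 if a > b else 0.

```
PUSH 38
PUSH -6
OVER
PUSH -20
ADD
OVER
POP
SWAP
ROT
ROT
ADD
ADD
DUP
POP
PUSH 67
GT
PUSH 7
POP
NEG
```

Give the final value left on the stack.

PUSH 38  → [38]
PUSH -6  → [38, -6]
OVER     → [38, -6, 38]
PUSH -20 → [38, -6, 38, -20]
ADD      → [38, -6, 18]
OVER     → [38, -6, 18, -6]
POP      → [38, -6, 18]
SWAP     → [38, 18, -6]
ROT      → [18, -6, 38]
ROT      → [-6, 38, 18]
ADD      → [-6, 56]
ADD      → [50]
DUP      → [50, 50]
POP      → [50]
PUSH 67  → [50, 67]
GT       → [0]
PUSH 7   → [0, 7]
POP      → [0]
NEG      → [0]

0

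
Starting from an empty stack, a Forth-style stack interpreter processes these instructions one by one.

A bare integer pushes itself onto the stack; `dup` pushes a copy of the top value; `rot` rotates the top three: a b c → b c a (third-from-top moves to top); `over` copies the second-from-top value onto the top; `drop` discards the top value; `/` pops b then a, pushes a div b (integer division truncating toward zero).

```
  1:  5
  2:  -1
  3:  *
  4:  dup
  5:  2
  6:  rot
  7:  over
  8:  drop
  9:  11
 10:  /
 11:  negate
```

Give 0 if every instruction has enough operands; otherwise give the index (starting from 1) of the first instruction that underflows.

0

5      -> [5]
-1     -> [5, -1]
*      -> [-5]
dup    -> [-5, -5]
2      -> [-5, -5, 2]
rot    -> [-5, 2, -5]
over   -> [-5, 2, -5, 2]
drop   -> [-5, 2, -5]
11     -> [-5, 2, -5, 11]
/      -> [-5, 2, 0]
negate -> [-5, 2, 0]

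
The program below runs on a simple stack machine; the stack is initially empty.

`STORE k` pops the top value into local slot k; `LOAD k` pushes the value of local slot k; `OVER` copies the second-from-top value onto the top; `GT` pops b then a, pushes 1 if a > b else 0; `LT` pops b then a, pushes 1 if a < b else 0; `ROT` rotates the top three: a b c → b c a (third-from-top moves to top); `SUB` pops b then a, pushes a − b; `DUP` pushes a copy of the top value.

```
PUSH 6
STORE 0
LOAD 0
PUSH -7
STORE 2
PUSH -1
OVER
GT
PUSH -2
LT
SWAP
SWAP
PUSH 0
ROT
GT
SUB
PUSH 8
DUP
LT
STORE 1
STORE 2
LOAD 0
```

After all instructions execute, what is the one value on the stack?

6

PUSH 6  -> 6
STORE 0 -> (empty)
LOAD 0  -> 6
PUSH -7 -> 6 -7
STORE 2 -> 6
PUSH -1 -> 6 -1
OVER    -> 6 -1 6
GT      -> 6 0
PUSH -2 -> 6 0 -2
LT      -> 6 0
SWAP    -> 0 6
SWAP    -> 6 0
PUSH 0  -> 6 0 0
ROT     -> 0 0 6
GT      -> 0 0
SUB     -> 0
PUSH 8  -> 0 8
DUP     -> 0 8 8
LT      -> 0 0
STORE 1 -> 0
STORE 2 -> (empty)
LOAD 0  -> 6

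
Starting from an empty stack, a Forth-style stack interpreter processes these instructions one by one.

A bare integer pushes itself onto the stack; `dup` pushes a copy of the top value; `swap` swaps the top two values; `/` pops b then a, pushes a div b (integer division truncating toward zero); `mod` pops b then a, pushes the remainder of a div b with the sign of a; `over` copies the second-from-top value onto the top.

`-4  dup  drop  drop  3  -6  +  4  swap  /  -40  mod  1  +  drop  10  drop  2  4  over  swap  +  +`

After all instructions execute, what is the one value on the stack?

8

-4   : -4
dup  : -4 -4
drop : -4
drop : (empty)
3    : 3
-6   : 3 -6
+    : -3
4    : -3 4
swap : 4 -3
/    : -1
-40  : -1 -40
mod  : -1
1    : -1 1
+    : 0
drop : (empty)
10   : 10
drop : (empty)
2    : 2
4    : 2 4
over : 2 4 2
swap : 2 2 4
+    : 2 6
+    : 8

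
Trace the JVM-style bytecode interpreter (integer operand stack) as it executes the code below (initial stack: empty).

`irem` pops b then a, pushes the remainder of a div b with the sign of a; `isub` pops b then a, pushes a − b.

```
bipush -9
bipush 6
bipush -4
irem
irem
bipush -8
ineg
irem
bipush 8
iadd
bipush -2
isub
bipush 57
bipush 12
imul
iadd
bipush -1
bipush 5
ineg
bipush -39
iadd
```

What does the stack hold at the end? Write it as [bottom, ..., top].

bipush -9  → [-9]
bipush 6   → [-9, 6]
bipush -4  → [-9, 6, -4]
irem       → [-9, 2]
irem       → [-1]
bipush -8  → [-1, -8]
ineg       → [-1, 8]
irem       → [-1]
bipush 8   → [-1, 8]
iadd       → [7]
bipush -2  → [7, -2]
isub       → [9]
bipush 57  → [9, 57]
bipush 12  → [9, 57, 12]
imul       → [9, 684]
iadd       → [693]
bipush -1  → [693, -1]
bipush 5   → [693, -1, 5]
ineg       → [693, -1, -5]
bipush -39 → [693, -1, -5, -39]
iadd       → [693, -1, -44]

[693, -1, -44]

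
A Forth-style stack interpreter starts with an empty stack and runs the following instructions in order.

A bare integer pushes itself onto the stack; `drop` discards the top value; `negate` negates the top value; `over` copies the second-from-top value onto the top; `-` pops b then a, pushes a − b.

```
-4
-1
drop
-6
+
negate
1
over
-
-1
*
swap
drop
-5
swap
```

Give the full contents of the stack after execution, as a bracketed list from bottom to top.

-4     -> [-4]
-1     -> [-4, -1]
drop   -> [-4]
-6     -> [-4, -6]
+      -> [-10]
negate -> [10]
1      -> [10, 1]
over   -> [10, 1, 10]
-      -> [10, -9]
-1     -> [10, -9, -1]
*      -> [10, 9]
swap   -> [9, 10]
drop   -> [9]
-5     -> [9, -5]
swap   -> [-5, 9]

[-5, 9]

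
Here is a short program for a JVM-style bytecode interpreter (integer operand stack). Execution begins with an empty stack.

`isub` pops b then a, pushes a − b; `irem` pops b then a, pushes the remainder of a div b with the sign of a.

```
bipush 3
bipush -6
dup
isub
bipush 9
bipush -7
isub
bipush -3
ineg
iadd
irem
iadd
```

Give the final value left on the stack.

3

bipush 3  -> 3
bipush -6 -> 3 -6
dup       -> 3 -6 -6
isub      -> 3 0
bipush 9  -> 3 0 9
bipush -7 -> 3 0 9 -7
isub      -> 3 0 16
bipush -3 -> 3 0 16 -3
ineg      -> 3 0 16 3
iadd      -> 3 0 19
irem      -> 3 0
iadd      -> 3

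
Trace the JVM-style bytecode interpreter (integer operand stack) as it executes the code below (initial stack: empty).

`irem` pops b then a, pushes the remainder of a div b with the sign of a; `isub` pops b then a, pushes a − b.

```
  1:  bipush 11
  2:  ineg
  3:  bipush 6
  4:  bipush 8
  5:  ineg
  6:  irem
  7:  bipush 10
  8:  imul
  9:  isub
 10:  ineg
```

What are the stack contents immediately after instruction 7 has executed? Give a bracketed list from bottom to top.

bipush 11 : [11]
ineg      : [-11]
bipush 6  : [-11, 6]
bipush 8  : [-11, 6, 8]
ineg      : [-11, 6, -8]
irem      : [-11, 6]
bipush 10 : [-11, 6, 10]

[-11, 6, 10]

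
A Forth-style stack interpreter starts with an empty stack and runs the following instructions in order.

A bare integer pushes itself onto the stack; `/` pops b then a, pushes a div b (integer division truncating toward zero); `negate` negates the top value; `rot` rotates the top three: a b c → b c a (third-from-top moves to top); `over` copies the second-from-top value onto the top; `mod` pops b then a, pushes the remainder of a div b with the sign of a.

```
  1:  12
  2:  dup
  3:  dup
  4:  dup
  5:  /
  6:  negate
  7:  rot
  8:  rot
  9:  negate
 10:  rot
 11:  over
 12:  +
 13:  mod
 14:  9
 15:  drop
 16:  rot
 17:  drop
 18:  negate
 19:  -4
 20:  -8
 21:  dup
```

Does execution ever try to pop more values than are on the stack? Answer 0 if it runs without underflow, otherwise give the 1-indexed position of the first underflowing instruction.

12     : 12
dup    : 12 12
dup    : 12 12 12
dup    : 12 12 12 12
/      : 12 12 1
negate : 12 12 -1
rot    : 12 -1 12
rot    : -1 12 12
negate : -1 12 -12
rot    : 12 -12 -1
over   : 12 -12 -1 -12
+      : 12 -12 -13
mod    : 12 -12
9      : 12 -12 9
drop   : 12 -12
rot  — needs 3 operands, stack has 2 → underflow

16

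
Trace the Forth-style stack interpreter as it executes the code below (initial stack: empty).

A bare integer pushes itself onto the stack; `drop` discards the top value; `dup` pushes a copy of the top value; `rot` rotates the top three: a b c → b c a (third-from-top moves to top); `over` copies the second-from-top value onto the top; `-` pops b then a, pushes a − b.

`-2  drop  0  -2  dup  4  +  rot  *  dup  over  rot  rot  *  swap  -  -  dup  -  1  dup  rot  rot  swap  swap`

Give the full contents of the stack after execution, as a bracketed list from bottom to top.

-2   -> -2
drop -> (empty)
0    -> 0
-2   -> 0 -2
dup  -> 0 -2 -2
4    -> 0 -2 -2 4
+    -> 0 -2 2
rot  -> -2 2 0
*    -> -2 0
dup  -> -2 0 0
over -> -2 0 0 0
rot  -> -2 0 0 0
rot  -> -2 0 0 0
*    -> -2 0 0
swap -> -2 0 0
-    -> -2 0
-    -> -2
dup  -> -2 -2
-    -> 0
1    -> 0 1
dup  -> 0 1 1
rot  -> 1 1 0
rot  -> 1 0 1
swap -> 1 1 0
swap -> 1 0 1

[1, 0, 1]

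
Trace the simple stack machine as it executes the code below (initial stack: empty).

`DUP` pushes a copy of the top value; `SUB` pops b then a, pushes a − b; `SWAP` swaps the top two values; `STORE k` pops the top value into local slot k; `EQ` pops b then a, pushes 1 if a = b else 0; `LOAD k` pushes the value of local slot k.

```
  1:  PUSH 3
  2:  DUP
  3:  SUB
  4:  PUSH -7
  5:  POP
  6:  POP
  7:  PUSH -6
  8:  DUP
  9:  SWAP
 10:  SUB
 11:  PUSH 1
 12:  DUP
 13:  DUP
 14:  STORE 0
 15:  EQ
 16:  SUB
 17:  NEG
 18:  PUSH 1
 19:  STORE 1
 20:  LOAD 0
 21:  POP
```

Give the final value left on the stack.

1

PUSH 3  : 3
DUP     : 3 3
SUB     : 0
PUSH -7 : 0 -7
POP     : 0
POP     : (empty)
PUSH -6 : -6
DUP     : -6 -6
SWAP    : -6 -6
SUB     : 0
PUSH 1  : 0 1
DUP     : 0 1 1
DUP     : 0 1 1 1
STORE 0 : 0 1 1
EQ      : 0 1
SUB     : -1
NEG     : 1
PUSH 1  : 1 1
STORE 1 : 1
LOAD 0  : 1 1
POP     : 1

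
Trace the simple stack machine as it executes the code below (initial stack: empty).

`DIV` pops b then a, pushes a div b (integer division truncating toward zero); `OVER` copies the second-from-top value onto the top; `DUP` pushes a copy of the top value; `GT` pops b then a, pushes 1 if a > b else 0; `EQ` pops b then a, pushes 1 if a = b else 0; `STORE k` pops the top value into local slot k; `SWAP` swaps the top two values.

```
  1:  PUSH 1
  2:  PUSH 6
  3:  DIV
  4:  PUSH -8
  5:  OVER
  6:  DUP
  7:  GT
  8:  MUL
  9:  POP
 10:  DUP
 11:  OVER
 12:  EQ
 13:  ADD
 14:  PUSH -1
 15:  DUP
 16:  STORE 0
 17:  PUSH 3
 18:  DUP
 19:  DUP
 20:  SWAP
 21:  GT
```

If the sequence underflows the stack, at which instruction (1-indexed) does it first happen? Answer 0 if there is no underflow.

0

PUSH 1  : [1]
PUSH 6  : [1, 6]
DIV     : [0]
PUSH -8 : [0, -8]
OVER    : [0, -8, 0]
DUP     : [0, -8, 0, 0]
GT      : [0, -8, 0]
MUL     : [0, 0]
POP     : [0]
DUP     : [0, 0]
OVER    : [0, 0, 0]
EQ      : [0, 1]
ADD     : [1]
PUSH -1 : [1, -1]
DUP     : [1, -1, -1]
STORE 0 : [1, -1]
PUSH 3  : [1, -1, 3]
DUP     : [1, -1, 3, 3]
DUP     : [1, -1, 3, 3, 3]
SWAP    : [1, -1, 3, 3, 3]
GT      : [1, -1, 3, 0]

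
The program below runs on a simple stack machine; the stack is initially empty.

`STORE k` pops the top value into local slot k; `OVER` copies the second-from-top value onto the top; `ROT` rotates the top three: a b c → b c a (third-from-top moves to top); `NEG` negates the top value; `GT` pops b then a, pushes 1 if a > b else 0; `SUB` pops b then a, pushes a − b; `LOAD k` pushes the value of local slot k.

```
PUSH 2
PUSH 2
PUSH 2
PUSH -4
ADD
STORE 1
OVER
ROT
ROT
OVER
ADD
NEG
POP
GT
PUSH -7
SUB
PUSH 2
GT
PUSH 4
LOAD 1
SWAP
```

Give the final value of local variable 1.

PUSH 2   [2]
PUSH 2   [2, 2]
PUSH 2   [2, 2, 2]
PUSH -4  [2, 2, 2, -4]
ADD      [2, 2, -2]
STORE 1  [2, 2]
OVER     [2, 2, 2]
ROT      [2, 2, 2]
ROT      [2, 2, 2]
OVER     [2, 2, 2, 2]
ADD      [2, 2, 4]
NEG      [2, 2, -4]
POP      [2, 2]
GT       [0]
PUSH -7  [0, -7]
SUB      [7]
PUSH 2   [7, 2]
GT       [1]
PUSH 4   [1, 4]
LOAD 1   [1, 4, -2]
SWAP     [1, -2, 4]

-2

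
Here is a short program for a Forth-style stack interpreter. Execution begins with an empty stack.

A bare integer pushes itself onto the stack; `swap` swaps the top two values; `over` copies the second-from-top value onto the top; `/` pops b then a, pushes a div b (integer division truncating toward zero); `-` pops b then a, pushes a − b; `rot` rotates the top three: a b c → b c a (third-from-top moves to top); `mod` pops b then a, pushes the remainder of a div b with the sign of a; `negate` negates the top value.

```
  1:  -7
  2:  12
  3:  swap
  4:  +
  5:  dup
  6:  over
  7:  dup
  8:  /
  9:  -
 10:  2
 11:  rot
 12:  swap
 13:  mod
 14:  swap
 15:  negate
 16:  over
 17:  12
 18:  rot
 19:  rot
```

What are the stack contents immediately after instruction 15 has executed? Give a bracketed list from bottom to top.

-7     → [-7]
12     → [-7, 12]
swap   → [12, -7]
+      → [5]
dup    → [5, 5]
over   → [5, 5, 5]
dup    → [5, 5, 5, 5]
/      → [5, 5, 1]
-      → [5, 4]
2      → [5, 4, 2]
rot    → [4, 2, 5]
swap   → [4, 5, 2]
mod    → [4, 1]
swap   → [1, 4]
negate → [1, -4]

[1, -4]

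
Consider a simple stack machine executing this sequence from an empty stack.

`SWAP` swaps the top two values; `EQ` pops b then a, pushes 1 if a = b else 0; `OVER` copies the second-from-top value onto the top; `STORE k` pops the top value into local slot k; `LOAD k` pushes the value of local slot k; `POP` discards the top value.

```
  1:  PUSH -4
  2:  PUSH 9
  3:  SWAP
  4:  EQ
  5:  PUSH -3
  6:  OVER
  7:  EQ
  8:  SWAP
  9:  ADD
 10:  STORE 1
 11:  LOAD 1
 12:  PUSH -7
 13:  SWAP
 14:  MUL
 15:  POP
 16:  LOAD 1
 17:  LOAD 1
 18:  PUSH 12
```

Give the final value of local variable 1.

PUSH -4 : -4
PUSH 9  : -4 9
SWAP    : 9 -4
EQ      : 0
PUSH -3 : 0 -3
OVER    : 0 -3 0
EQ      : 0 0
SWAP    : 0 0
ADD     : 0
STORE 1 : (empty)
LOAD 1  : 0
PUSH -7 : 0 -7
SWAP    : -7 0
MUL     : 0
POP     : (empty)
LOAD 1  : 0
LOAD 1  : 0 0
PUSH 12 : 0 0 12

0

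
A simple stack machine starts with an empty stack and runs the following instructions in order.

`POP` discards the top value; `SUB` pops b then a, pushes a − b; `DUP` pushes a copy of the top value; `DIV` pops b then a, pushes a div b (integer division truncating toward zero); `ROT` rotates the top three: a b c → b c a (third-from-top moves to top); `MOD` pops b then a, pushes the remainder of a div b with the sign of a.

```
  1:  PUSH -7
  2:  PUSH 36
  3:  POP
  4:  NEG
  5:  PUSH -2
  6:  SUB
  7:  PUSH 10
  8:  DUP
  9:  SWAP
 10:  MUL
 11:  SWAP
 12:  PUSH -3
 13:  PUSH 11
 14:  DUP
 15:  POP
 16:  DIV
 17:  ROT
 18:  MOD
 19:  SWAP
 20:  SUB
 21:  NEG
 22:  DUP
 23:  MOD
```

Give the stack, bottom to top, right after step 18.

PUSH -7 → -7
PUSH 36 → -7 36
POP     → -7
NEG     → 7
PUSH -2 → 7 -2
SUB     → 9
PUSH 10 → 9 10
DUP     → 9 10 10
SWAP    → 9 10 10
MUL     → 9 100
SWAP    → 100 9
PUSH -3 → 100 9 -3
PUSH 11 → 100 9 -3 11
DUP     → 100 9 -3 11 11
POP     → 100 9 -3 11
DIV     → 100 9 0
ROT     → 9 0 100
MOD     → 9 0

[9, 0]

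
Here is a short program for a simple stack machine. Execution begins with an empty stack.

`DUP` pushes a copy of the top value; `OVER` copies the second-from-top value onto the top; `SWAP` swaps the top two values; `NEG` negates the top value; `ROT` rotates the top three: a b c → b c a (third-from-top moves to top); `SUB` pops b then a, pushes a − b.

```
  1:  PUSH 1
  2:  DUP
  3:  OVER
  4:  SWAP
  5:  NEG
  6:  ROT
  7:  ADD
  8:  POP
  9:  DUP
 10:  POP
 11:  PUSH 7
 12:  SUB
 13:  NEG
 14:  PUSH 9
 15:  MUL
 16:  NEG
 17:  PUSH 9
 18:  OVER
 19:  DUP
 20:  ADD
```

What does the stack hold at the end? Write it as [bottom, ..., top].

PUSH 1 -> [1]
DUP    -> [1, 1]
OVER   -> [1, 1, 1]
SWAP   -> [1, 1, 1]
NEG    -> [1, 1, -1]
ROT    -> [1, -1, 1]
ADD    -> [1, 0]
POP    -> [1]
DUP    -> [1, 1]
POP    -> [1]
PUSH 7 -> [1, 7]
SUB    -> [-6]
NEG    -> [6]
PUSH 9 -> [6, 9]
MUL    -> [54]
NEG    -> [-54]
PUSH 9 -> [-54, 9]
OVER   -> [-54, 9, -54]
DUP    -> [-54, 9, -54, -54]
ADD    -> [-54, 9, -108]

[-54, 9, -108]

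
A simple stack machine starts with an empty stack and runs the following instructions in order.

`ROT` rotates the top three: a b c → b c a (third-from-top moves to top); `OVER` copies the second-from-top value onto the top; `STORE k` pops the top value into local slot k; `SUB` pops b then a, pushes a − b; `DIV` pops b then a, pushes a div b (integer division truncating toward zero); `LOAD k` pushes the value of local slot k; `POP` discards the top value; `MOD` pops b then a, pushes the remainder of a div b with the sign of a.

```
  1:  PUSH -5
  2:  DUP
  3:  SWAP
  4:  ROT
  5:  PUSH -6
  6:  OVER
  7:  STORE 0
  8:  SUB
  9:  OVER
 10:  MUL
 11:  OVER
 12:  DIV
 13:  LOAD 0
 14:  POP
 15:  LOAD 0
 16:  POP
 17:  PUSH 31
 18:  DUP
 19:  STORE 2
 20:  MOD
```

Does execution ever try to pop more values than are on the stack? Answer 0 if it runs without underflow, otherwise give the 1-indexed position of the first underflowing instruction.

4

PUSH -5 : [-5]
DUP     : [-5, -5]
SWAP    : [-5, -5]
ROT  — needs 3 operands, stack has 2 → underflow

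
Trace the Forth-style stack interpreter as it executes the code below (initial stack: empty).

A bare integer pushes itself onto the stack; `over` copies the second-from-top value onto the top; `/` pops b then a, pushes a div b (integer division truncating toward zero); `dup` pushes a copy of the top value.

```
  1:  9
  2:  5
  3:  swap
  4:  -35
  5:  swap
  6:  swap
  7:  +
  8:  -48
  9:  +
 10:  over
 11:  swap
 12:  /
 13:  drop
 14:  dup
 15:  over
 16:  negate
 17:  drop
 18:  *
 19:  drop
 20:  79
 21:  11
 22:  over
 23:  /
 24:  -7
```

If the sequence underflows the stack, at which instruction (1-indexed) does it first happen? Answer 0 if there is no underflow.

0

9       9
5       9 5
swap    5 9
-35     5 9 -35
swap    5 -35 9
swap    5 9 -35
+       5 -26
-48     5 -26 -48
+       5 -74
over    5 -74 5
swap    5 5 -74
/       5 0
drop    5
dup     5 5
over    5 5 5
negate  5 5 -5
drop    5 5
*       25
drop    (empty)
79      79
11      79 11
over    79 11 79
/       79 0
-7      79 0 -7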